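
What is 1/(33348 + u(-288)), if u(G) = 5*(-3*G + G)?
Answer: 1/36228 ≈ 2.7603e-5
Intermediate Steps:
u(G) = -10*G (u(G) = 5*(-2*G) = -10*G)
1/(33348 + u(-288)) = 1/(33348 - 10*(-288)) = 1/(33348 + 2880) = 1/36228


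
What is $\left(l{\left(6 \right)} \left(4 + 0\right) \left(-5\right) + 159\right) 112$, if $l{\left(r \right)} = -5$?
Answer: $29008$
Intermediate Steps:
$\left(l{\left(6 \right)} \left(4 + 0\right) \left(-5\right) + 159\right) 112 = \left(- 5 \left(4 + 0\right) \left(-5\right) + 159\right) 112 = \left(\left(-5\right) 4 \left(-5\right) + 159\right) 112 = \left(\left(-20\right) \left(-5\right) + 159\right) 112 = \left(100 + 159\right) 112 = 259 \cdot 112 = 29008$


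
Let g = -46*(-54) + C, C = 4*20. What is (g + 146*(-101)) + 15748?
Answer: 3566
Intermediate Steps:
C = 80
g = 2564 (g = -46*(-54) + 80 = 2484 + 80 = 2564)
(g + 146*(-101)) + 15748 = (2564 + 146*(-101)) + 15748 = (2564 - 14746) + 15748 = -12182 + 15748 = 3566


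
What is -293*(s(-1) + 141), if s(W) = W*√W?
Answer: -41313 + 293*I ≈ -41313.0 + 293.0*I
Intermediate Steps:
s(W) = W^(3/2)
-293*(s(-1) + 141) = -293*((-1)^(3/2) + 141) = -293*(-I + 141) = -293*(141 - I) = -41313 + 293*I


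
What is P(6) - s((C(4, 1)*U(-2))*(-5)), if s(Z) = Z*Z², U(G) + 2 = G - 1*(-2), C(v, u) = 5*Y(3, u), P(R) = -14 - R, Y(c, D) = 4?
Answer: -8000020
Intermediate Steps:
C(v, u) = 20 (C(v, u) = 5*4 = 20)
U(G) = G (U(G) = -2 + (G - 1*(-2)) = -2 + (G + 2) = -2 + (2 + G) = G)
s(Z) = Z³
P(6) - s((C(4, 1)*U(-2))*(-5)) = (-14 - 1*6) - ((20*(-2))*(-5))³ = (-14 - 6) - (-40*(-5))³ = -20 - 1*200³ = -20 - 1*8000000 = -20 - 8000000 = -8000020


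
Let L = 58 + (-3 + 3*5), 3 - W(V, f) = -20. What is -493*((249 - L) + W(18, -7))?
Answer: -99586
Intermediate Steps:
W(V, f) = 23 (W(V, f) = 3 - 1*(-20) = 3 + 20 = 23)
L = 70 (L = 58 + (-3 + 15) = 58 + 12 = 70)
-493*((249 - L) + W(18, -7)) = -493*((249 - 1*70) + 23) = -493*((249 - 70) + 23) = -493*(179 + 23) = -493*202 = -99586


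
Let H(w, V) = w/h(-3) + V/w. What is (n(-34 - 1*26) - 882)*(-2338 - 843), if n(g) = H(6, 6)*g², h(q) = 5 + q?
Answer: -43000758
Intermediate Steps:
H(w, V) = w/2 + V/w (H(w, V) = w/(5 - 3) + V/w = w/2 + V/w)
n(g) = 4*g² (n(g) = ((½)*6 + 6/6)*g² = (3 + 6*(⅙))*g² = (3 + 1)*g² = 4*g²)
(n(-34 - 1*26) - 882)*(-2338 - 843) = (4*(-34 - 1*26)² - 882)*(-2338 - 843) = (4*(-34 - 26)² - 882)*(-3181) = (4*(-60)² - 882)*(-3181) = (4*3600 - 882)*(-3181) = (14400 - 882)*(-3181) = 13518*(-3181) = -43000758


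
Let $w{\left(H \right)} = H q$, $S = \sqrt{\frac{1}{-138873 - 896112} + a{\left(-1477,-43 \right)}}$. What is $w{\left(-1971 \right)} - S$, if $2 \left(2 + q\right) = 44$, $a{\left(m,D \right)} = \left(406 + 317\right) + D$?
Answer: $-39420 - \frac{\sqrt{728411885118015}}{1034985} \approx -39446.0$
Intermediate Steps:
$a{\left(m,D \right)} = 723 + D$
$S = \frac{\sqrt{728411885118015}}{1034985}$ ($S = \sqrt{\frac{1}{-138873 - 896112} + \left(723 - 43\right)} = \sqrt{\frac{1}{-1034985} + 680} = \sqrt{- \frac{1}{1034985} + 680} = \sqrt{\frac{703789799}{1034985}} = \frac{\sqrt{728411885118015}}{1034985} \approx 26.077$)
$q = 20$ ($q = -2 + \frac{1}{2} \cdot 44 = -2 + 22 = 20$)
$w{\left(H \right)} = 20 H$ ($w{\left(H \right)} = H 20 = 20 H$)
$w{\left(-1971 \right)} - S = 20 \left(-1971\right) - \frac{\sqrt{728411885118015}}{1034985} = -39420 - \frac{\sqrt{728411885118015}}{1034985}$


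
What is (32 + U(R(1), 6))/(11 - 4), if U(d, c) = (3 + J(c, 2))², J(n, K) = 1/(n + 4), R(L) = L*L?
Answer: 4161/700 ≈ 5.9443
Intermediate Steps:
R(L) = L²
J(n, K) = 1/(4 + n)
U(d, c) = (3 + 1/(4 + c))²
(32 + U(R(1), 6))/(11 - 4) = (32 + (13 + 3*6)²/(4 + 6)²)/(11 - 4) = (32 + (13 + 18)²/10²)/7 = (32 + (1/100)*31²)*(⅐) = (32 + (1/100)*961)*(⅐) = (32 + 961/100)*(⅐) = (4161/100)*(⅐) = 4161/700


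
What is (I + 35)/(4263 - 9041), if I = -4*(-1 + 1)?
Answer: -35/4778 ≈ -0.0073252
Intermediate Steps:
I = 0 (I = -4*0 = 0)
(I + 35)/(4263 - 9041) = (0 + 35)/(4263 - 9041) = 35/(-4778) = 35*(-1/4778) = -35/4778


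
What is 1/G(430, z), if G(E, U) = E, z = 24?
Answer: 1/430 ≈ 0.0023256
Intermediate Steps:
1/G(430, z) = 1/430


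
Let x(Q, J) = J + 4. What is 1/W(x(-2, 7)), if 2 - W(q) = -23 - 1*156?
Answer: 1/181 ≈ 0.0055249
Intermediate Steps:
x(Q, J) = 4 + J
W(q) = 181 (W(q) = 2 - (-23 - 1*156) = 2 - (-23 - 156) = 2 - 1*(-179) = 2 + 179 = 181)
1/W(x(-2, 7)) = 1/181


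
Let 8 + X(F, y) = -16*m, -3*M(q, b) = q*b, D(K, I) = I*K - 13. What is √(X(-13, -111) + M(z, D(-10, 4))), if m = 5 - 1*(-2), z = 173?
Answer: √26427/3 ≈ 54.188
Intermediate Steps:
D(K, I) = -13 + I*K
m = 7 (m = 5 + 2 = 7)
M(q, b) = -b*q/3 (M(q, b) = -q*b/3 = -b*q/3)
X(F, y) = -120 (X(F, y) = -8 - 16*7 = -8 - 112 = -120)
√(X(-13, -111) + M(z, D(-10, 4))) = √(-120 - ⅓*(-13 + 4*(-10))*173) = √(-120 - ⅓*(-13 - 40)*173) = √(-120 - ⅓*(-53)*173) = √(-120 + 9169/3) = √(8809/3) = √26427/3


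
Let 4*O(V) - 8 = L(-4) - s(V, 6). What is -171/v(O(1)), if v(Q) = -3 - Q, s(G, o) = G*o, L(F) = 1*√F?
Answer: 1197/25 - 171*I/25 ≈ 47.88 - 6.84*I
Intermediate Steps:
L(F) = √F
O(V) = 2 + I/2 - 3*V/2 (O(V) = 2 + (√(-4) - V*6)/4 = 2 + (2*I - 6*V)/4 = 2 + (-6*V + 2*I)/4 = 2 + (I/2 - 3*V/2) = 2 + I/2 - 3*V/2)
-171/v(O(1)) = -171/(-3 - (2 + I/2 - 3/2*1)) = -171/(-3 - (2 + I/2 - 3/2)) = -171/(-3 - (½ + I/2)) = -171/(-3 + (-½ - I/2)) = -171*2*(-7/2 + I/2)/25 = -342*(-7/2 + I/2)/25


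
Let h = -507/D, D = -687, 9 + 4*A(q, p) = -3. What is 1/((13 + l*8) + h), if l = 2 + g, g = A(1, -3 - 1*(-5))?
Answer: 229/1314 ≈ 0.17428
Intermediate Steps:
A(q, p) = -3 (A(q, p) = -9/4 + (¼)*(-3) = -9/4 - ¾ = -3)
g = -3
l = -1 (l = 2 - 3 = -1)
h = 169/229 (h = -507/(-687) = -507*(-1/687) = 169/229 ≈ 0.73799)
1/((13 + l*8) + h) = 1/((13 - 1*8) + 169/229) = 1/((13 - 8) + 169/229) = 1/(5 + 169/229) = 1/(1314/229) = 229/1314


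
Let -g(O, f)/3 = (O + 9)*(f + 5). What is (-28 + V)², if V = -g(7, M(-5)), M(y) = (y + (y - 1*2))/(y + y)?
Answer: 1817104/25 ≈ 72684.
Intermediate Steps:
M(y) = (-2 + 2*y)/(2*y) (M(y) = (y + (y - 2))/((2*y)) = (y + (-2 + y))*(1/(2*y)) = (-2 + 2*y)*(1/(2*y)) = (-2 + 2*y)/(2*y))
g(O, f) = -3*(5 + f)*(9 + O) (g(O, f) = -3*(O + 9)*(f + 5) = -3*(9 + O)*(5 + f) = -3*(5 + f)*(9 + O))
V = 1488/5 (V = -(-135 - 27*(-1 - 5)/(-5) - 15*7 - 3*7*(-1 - 5)/(-5)) = -(-135 - (-27)*(-6)/5 - 105 - 3*7*(-⅕*(-6))) = -(-135 - 27*6/5 - 105 - 3*7*6/5) = -(-135 - 162/5 - 105 - 126/5) = -1*(-1488/5) = 1488/5 ≈ 297.60)
(-28 + V)² = (-28 + 1488/5)² = (1348/5)² = 1817104/25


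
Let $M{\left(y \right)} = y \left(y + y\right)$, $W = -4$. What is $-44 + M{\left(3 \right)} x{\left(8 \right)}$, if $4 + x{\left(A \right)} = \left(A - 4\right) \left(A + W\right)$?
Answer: $172$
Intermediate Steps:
$M{\left(y \right)} = 2 y^{2}$ ($M{\left(y \right)} = y 2 y = 2 y^{2}$)
$x{\left(A \right)} = -4 + \left(-4 + A\right)^{2}$ ($x{\left(A \right)} = -4 + \left(A - 4\right) \left(A - 4\right) = -4 + \left(-4 + A\right) \left(-4 + A\right) = -4 + \left(-4 + A\right)^{2}$)
$-44 + M{\left(3 \right)} x{\left(8 \right)} = -44 + 2 \cdot 3^{2} \left(12 + 8^{2} - 64\right) = -44 + 2 \cdot 9 \left(12 + 64 - 64\right) = -44 + 18 \cdot 12 = -44 + 216 = 172$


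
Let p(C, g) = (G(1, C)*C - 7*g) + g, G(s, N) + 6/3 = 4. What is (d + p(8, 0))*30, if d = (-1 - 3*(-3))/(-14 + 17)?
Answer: 560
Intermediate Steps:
G(s, N) = 2 (G(s, N) = -2 + 4 = 2)
p(C, g) = -6*g + 2*C (p(C, g) = (2*C - 7*g) + g = (-7*g + 2*C) + g = -6*g + 2*C)
d = 8/3 (d = (-1 + 9)/3 = 8*(1/3) = 8/3 ≈ 2.6667)
(d + p(8, 0))*30 = (8/3 + (-6*0 + 2*8))*30 = (8/3 + (0 + 16))*30 = (8/3 + 16)*30 = (56/3)*30 = 560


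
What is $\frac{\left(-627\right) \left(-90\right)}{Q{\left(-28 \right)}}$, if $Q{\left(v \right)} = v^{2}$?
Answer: $\frac{28215}{392} \approx 71.977$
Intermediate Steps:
$\frac{\left(-627\right) \left(-90\right)}{Q{\left(-28 \right)}} = \frac{\left(-627\right) \left(-90\right)}{\left(-28\right)^{2}} = \frac{56430}{784} = 56430 \cdot \frac{1}{784} = \frac{28215}{392}$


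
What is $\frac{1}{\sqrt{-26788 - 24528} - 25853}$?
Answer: $- \frac{25853}{668428925} - \frac{2 i \sqrt{12829}}{668428925} \approx -3.8677 \cdot 10^{-5} - 3.389 \cdot 10^{-7} i$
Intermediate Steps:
$\frac{1}{\sqrt{-26788 - 24528} - 25853} = \frac{1}{\sqrt{-51316} - 25853} = \frac{1}{2 i \sqrt{12829} - 25853} = \frac{1}{-25853 + 2 i \sqrt{12829}}$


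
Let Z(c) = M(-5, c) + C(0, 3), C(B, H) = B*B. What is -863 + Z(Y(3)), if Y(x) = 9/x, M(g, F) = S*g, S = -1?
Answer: -858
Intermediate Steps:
C(B, H) = B²
M(g, F) = -g
Z(c) = 5 (Z(c) = -1*(-5) + 0² = 5 + 0 = 5)
-863 + Z(Y(3)) = -863 + 5 = -858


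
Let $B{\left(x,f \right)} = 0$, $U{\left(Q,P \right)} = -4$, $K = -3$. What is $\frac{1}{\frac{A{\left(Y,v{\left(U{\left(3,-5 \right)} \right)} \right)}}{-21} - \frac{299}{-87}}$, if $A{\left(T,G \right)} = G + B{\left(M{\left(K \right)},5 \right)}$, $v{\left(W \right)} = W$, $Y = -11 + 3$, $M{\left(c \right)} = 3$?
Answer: $\frac{609}{2209} \approx 0.27569$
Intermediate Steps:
$Y = -8$
$A{\left(T,G \right)} = G$ ($A{\left(T,G \right)} = G + 0 = G$)
$\frac{1}{\frac{A{\left(Y,v{\left(U{\left(3,-5 \right)} \right)} \right)}}{-21} - \frac{299}{-87}} = \frac{1}{- \frac{4}{-21} - \frac{299}{-87}} = \frac{1}{\left(-4\right) \left(- \frac{1}{21}\right) - - \frac{299}{87}} = \frac{1}{\frac{4}{21} + \frac{299}{87}} = \frac{1}{\frac{2209}{609}} = \frac{609}{2209}$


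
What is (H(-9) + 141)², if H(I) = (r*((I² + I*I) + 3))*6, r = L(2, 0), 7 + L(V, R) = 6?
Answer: 720801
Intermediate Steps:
L(V, R) = -1 (L(V, R) = -7 + 6 = -1)
r = -1
H(I) = -18 - 12*I² (H(I) = -((I² + I*I) + 3)*6 = -((I² + I²) + 3)*6 = -(2*I² + 3)*6 = -(3 + 2*I²)*6 = (-3 - 2*I²)*6 = -18 - 12*I²)
(H(-9) + 141)² = ((-18 - 12*(-9)²) + 141)² = ((-18 - 12*81) + 141)² = ((-18 - 972) + 141)² = (-990 + 141)² = (-849)² = 720801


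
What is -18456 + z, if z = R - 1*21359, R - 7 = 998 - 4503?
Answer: -43313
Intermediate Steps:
R = -3498 (R = 7 + (998 - 4503) = 7 - 3505 = -3498)
z = -24857 (z = -3498 - 1*21359 = -3498 - 21359 = -24857)
-18456 + z = -18456 - 24857 = -43313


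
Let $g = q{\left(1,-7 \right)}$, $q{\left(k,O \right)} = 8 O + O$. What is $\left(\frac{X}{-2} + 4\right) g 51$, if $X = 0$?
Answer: $-12852$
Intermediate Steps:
$q{\left(k,O \right)} = 9 O$
$g = -63$ ($g = 9 \left(-7\right) = -63$)
$\left(\frac{X}{-2} + 4\right) g 51 = \left(\frac{0}{-2} + 4\right) \left(-63\right) 51 = \left(0 \left(- \frac{1}{2}\right) + 4\right) \left(-63\right) 51 = \left(0 + 4\right) \left(-63\right) 51 = 4 \left(-63\right) 51 = \left(-252\right) 51 = -12852$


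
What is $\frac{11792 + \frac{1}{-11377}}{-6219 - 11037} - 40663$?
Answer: $- \frac{7983155800039}{196321512} \approx -40664.0$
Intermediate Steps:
$\frac{11792 + \frac{1}{-11377}}{-6219 - 11037} - 40663 = \frac{11792 - \frac{1}{11377}}{-17256} - 40663 = \frac{134157583}{11377} \left(- \frac{1}{17256}\right) - 40663 = - \frac{134157583}{196321512} - 40663 = - \frac{7983155800039}{196321512}$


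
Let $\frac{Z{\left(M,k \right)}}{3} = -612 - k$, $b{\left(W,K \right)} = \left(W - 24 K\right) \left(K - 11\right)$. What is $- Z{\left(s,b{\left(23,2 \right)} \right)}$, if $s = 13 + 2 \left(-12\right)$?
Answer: $2511$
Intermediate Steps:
$b{\left(W,K \right)} = \left(-11 + K\right) \left(W - 24 K\right)$ ($b{\left(W,K \right)} = \left(W - 24 K\right) \left(-11 + K\right) = \left(-11 + K\right) \left(W - 24 K\right)$)
$s = -11$ ($s = 13 - 24 = -11$)
$Z{\left(M,k \right)} = -1836 - 3 k$ ($Z{\left(M,k \right)} = 3 \left(-612 - k\right) = -1836 - 3 k$)
$- Z{\left(s,b{\left(23,2 \right)} \right)} = - (-1836 - 3 \left(- 24 \cdot 2^{2} - 253 + 264 \cdot 2 + 2 \cdot 23\right)) = - (-1836 - 3 \left(\left(-24\right) 4 - 253 + 528 + 46\right)) = - (-1836 - 3 \left(-96 - 253 + 528 + 46\right)) = - (-1836 - 675) = \left(-1\right) \left(-2511\right) = 2511$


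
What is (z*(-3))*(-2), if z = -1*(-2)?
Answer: 12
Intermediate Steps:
z = 2
(z*(-3))*(-2) = (2*(-3))*(-2) = -6*(-2) = 12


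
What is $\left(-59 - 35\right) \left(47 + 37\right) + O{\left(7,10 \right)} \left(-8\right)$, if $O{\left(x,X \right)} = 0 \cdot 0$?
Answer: $-7896$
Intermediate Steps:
$O{\left(x,X \right)} = 0$
$\left(-59 - 35\right) \left(47 + 37\right) + O{\left(7,10 \right)} \left(-8\right) = \left(-59 - 35\right) \left(47 + 37\right) + 0 \left(-8\right) = \left(-94\right) 84 + 0 = -7896 + 0 = -7896$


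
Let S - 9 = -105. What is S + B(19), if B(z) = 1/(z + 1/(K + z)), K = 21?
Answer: -73016/761 ≈ -95.947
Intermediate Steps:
S = -96 (S = 9 - 105 = -96)
B(z) = 1/(z + 1/(21 + z))
S + B(19) = -96 + (21 + 19)/(1 + 19² + 21*19) = -96 + 40/(1 + 361 + 399) = -96 + 40/761 = -73016/761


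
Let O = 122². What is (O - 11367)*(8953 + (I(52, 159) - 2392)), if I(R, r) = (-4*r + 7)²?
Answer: 1414544434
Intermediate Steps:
I(R, r) = (7 - 4*r)²
O = 14884
(O - 11367)*(8953 + (I(52, 159) - 2392)) = (14884 - 11367)*(8953 + ((-7 + 4*159)² - 2392)) = 3517*(8953 + ((-7 + 636)² - 2392)) = 3517*(8953 + (629² - 2392)) = 3517*(8953 + (395641 - 2392)) = 3517*(8953 + 393249) = 3517*402202 = 1414544434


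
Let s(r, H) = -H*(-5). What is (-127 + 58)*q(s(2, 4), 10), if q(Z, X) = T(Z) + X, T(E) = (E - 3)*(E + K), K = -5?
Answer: -18285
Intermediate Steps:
s(r, H) = 5*H
T(E) = (-5 + E)*(-3 + E) (T(E) = (E - 3)*(E - 5) = (-3 + E)*(-5 + E) = (-5 + E)*(-3 + E))
q(Z, X) = 15 + X + Z² - 8*Z (q(Z, X) = (15 + Z² - 8*Z) + X = 15 + X + Z² - 8*Z)
(-127 + 58)*q(s(2, 4), 10) = (-127 + 58)*(15 + 10 + (5*4)² - 40*4) = -69*(15 + 10 + 20² - 8*20) = -69*(15 + 10 + 400 - 160) = -69*265 = -18285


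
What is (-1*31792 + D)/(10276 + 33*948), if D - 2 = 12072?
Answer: -9859/20780 ≈ -0.47445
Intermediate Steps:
D = 12074 (D = 2 + 12072 = 12074)
(-1*31792 + D)/(10276 + 33*948) = (-1*31792 + 12074)/(10276 + 33*948) = (-31792 + 12074)/(10276 + 31284) = -19718/41560 = -19718*1/41560 = -9859/20780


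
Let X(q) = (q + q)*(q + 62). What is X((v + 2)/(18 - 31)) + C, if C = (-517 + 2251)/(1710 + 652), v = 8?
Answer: -18654997/199589 ≈ -93.467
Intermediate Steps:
X(q) = 2*q*(62 + q) (X(q) = (2*q)*(62 + q) = 2*q*(62 + q))
C = 867/1181 (C = 1734/2362 = 1734*(1/2362) = 867/1181 ≈ 0.73412)
X((v + 2)/(18 - 31)) + C = 2*((8 + 2)/(18 - 31))*(62 + (8 + 2)/(18 - 31)) + 867/1181 = 2*(10/(-13))*(62 + 10/(-13)) + 867/1181 = 2*(10*(-1/13))*(62 + 10*(-1/13)) + 867/1181 = 2*(-10/13)*(62 - 10/13) + 867/1181 = 2*(-10/13)*(796/13) + 867/1181 = -15920/169 + 867/1181 = -18654997/199589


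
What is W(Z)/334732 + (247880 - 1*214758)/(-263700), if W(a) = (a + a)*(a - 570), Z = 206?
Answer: -6329194363/11033603550 ≈ -0.57363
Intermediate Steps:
W(a) = 2*a*(-570 + a) (W(a) = (2*a)*(-570 + a) = 2*a*(-570 + a))
W(Z)/334732 + (247880 - 1*214758)/(-263700) = (2*206*(-570 + 206))/334732 + (247880 - 1*214758)/(-263700) = (2*206*(-364))*(1/334732) + (247880 - 214758)*(-1/263700) = -149968*1/334732 + 33122*(-1/263700) = -37492/83683 - 16561/131850 = -6329194363/11033603550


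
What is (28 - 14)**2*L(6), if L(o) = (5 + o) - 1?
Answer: 1960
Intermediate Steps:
L(o) = 4 + o
(28 - 14)**2*L(6) = (28 - 14)**2*(4 + 6) = 14**2*10 = 196*10 = 1960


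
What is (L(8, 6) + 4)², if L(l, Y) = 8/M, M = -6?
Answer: 64/9 ≈ 7.1111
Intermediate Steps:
L(l, Y) = -4/3 (L(l, Y) = 8/(-6) = 8*(-⅙) = -4/3)
(L(8, 6) + 4)² = (-4/3 + 4)² = (8/3)² = 64/9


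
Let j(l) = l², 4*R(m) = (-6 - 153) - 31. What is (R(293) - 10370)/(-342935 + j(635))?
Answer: -4167/24116 ≈ -0.17279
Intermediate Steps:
R(m) = -95/2 (R(m) = ((-6 - 153) - 31)/4 = (-159 - 31)/4 = (¼)*(-190) = -95/2)
(R(293) - 10370)/(-342935 + j(635)) = (-95/2 - 10370)/(-342935 + 635²) = -20835/(2*(-342935 + 403225)) = -20835/2/60290 = -20835/2*1/60290 = -4167/24116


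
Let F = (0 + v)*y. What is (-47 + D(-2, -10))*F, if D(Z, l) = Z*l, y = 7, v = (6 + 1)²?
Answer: -9261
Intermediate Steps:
v = 49 (v = 7² = 49)
F = 343 (F = (0 + 49)*7 = 49*7 = 343)
(-47 + D(-2, -10))*F = (-47 - 2*(-10))*343 = (-47 + 20)*343 = -27*343 = -9261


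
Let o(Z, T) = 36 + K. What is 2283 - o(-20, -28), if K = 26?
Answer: 2221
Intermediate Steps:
o(Z, T) = 62 (o(Z, T) = 36 + 26 = 62)
2283 - o(-20, -28) = 2283 - 1*62 = 2283 - 62 = 2221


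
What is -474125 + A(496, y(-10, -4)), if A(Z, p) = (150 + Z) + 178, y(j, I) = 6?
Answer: -473301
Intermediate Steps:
A(Z, p) = 328 + Z
-474125 + A(496, y(-10, -4)) = -474125 + (328 + 496) = -474125 + 824 = -473301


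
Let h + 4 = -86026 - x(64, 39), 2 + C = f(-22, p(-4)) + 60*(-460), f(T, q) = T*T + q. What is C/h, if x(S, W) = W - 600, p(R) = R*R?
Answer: 27102/85469 ≈ 0.31710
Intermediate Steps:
p(R) = R²
f(T, q) = q + T² (f(T, q) = T² + q = q + T²)
x(S, W) = -600 + W
C = -27102 (C = -2 + (((-4)² + (-22)²) + 60*(-460)) = -2 + ((16 + 484) - 27600) = -2 + (500 - 27600) = -2 - 27100 = -27102)
h = -85469 (h = -4 + (-86026 - (-600 + 39)) = -4 + (-86026 - 1*(-561)) = -4 + (-86026 + 561) = -4 - 85465 = -85469)
C/h = -27102/(-85469) = -27102*(-1/85469) = 27102/85469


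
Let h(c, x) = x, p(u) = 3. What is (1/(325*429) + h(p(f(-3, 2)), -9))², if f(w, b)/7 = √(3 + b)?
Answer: 1574583270976/19439330625 ≈ 81.000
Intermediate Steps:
f(w, b) = 7*√(3 + b)
(1/(325*429) + h(p(f(-3, 2)), -9))² = (1/(325*429) - 9)² = ((1/325)*(1/429) - 9)² = (1/139425 - 9)² = (-1254824/139425)² = 1574583270976/19439330625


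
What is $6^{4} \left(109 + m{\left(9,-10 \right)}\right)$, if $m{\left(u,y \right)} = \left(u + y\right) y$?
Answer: $154224$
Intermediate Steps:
$m{\left(u,y \right)} = y \left(u + y\right)$
$6^{4} \left(109 + m{\left(9,-10 \right)}\right) = 6^{4} \left(109 - 10 \left(9 - 10\right)\right) = 1296 \left(109 - -10\right) = 1296 \left(109 + 10\right) = 1296 \cdot 119 = 154224$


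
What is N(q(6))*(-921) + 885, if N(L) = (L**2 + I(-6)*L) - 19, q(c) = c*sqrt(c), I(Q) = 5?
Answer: -180552 - 27630*sqrt(6) ≈ -2.4823e+5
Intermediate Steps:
q(c) = c**(3/2)
N(L) = -19 + L**2 + 5*L (N(L) = (L**2 + 5*L) - 19 = -19 + L**2 + 5*L)
N(q(6))*(-921) + 885 = (-19 + (6**(3/2))**2 + 5*6**(3/2))*(-921) + 885 = (-19 + (6*sqrt(6))**2 + 5*(6*sqrt(6)))*(-921) + 885 = (-19 + 216 + 30*sqrt(6))*(-921) + 885 = (197 + 30*sqrt(6))*(-921) + 885 = (-181437 - 27630*sqrt(6)) + 885 = -180552 - 27630*sqrt(6)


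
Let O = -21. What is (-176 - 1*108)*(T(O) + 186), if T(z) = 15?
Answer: -57084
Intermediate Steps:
(-176 - 1*108)*(T(O) + 186) = (-176 - 1*108)*(15 + 186) = (-176 - 108)*201 = -284*201 = -57084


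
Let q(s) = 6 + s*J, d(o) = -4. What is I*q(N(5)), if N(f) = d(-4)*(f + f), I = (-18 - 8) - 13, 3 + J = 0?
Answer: -4914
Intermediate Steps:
J = -3 (J = -3 + 0 = -3)
I = -39 (I = -26 - 13 = -39)
N(f) = -8*f (N(f) = -4*(f + f) = -8*f)
q(s) = 6 - 3*s (q(s) = 6 + s*(-3) = 6 - 3*s)
I*q(N(5)) = -39*(6 - (-24)*5) = -39*(6 - 3*(-40)) = -39*(6 + 120) = -39*126 = -4914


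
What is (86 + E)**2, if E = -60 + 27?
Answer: 2809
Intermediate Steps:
E = -33
(86 + E)**2 = (86 - 33)**2 = 53**2 = 2809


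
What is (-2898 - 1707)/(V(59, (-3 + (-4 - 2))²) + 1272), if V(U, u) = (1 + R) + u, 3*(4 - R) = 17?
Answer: -13815/4057 ≈ -3.4052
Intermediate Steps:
R = -5/3 (R = 4 - ⅓*17 = 4 - 17/3 = -5/3 ≈ -1.6667)
V(U, u) = -⅔ + u (V(U, u) = (1 - 5/3) + u = -⅔ + u)
(-2898 - 1707)/(V(59, (-3 + (-4 - 2))²) + 1272) = (-2898 - 1707)/((-⅔ + (-3 + (-4 - 2))²) + 1272) = -4605/((-⅔ + (-3 - 6)²) + 1272) = -4605/((-⅔ + (-9)²) + 1272) = -4605/((-⅔ + 81) + 1272) = -4605/(241/3 + 1272) = -4605/4057/3 = -4605*3/4057 = -13815/4057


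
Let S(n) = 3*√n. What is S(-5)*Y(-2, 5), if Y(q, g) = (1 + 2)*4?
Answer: 36*I*√5 ≈ 80.498*I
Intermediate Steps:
Y(q, g) = 12 (Y(q, g) = 3*4 = 12)
S(-5)*Y(-2, 5) = (3*√(-5))*12 = (3*(I*√5))*12 = (3*I*√5)*12 = 36*I*√5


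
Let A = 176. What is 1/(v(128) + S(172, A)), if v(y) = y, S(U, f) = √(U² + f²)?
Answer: -8/2761 + √3785/11044 ≈ 0.0026732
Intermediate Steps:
1/(v(128) + S(172, A)) = 1/(128 + √(172² + 176²)) = 1/(128 + √(29584 + 30976)) = 1/(128 + √60560) = 1/(128 + 4*√3785)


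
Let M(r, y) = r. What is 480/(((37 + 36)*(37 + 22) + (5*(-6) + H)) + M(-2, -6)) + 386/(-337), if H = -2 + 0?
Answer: -1487618/1440001 ≈ -1.0331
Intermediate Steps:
H = -2
480/(((37 + 36)*(37 + 22) + (5*(-6) + H)) + M(-2, -6)) + 386/(-337) = 480/(((37 + 36)*(37 + 22) + (5*(-6) - 2)) - 2) + 386/(-337) = 480/((73*59 + (-30 - 2)) - 2) + 386*(-1/337) = 480/((4307 - 32) - 2) - 386/337 = 480/(4275 - 2) - 386/337 = 480/4273 - 386/337 = -1487618/1440001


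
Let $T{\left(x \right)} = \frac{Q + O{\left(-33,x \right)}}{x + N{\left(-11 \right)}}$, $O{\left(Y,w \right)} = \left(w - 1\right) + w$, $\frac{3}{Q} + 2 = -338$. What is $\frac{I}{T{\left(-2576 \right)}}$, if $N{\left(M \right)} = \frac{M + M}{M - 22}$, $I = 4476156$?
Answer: $\frac{3919381875680}{1752023} \approx 2.2371 \cdot 10^{6}$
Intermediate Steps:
$Q = - \frac{3}{340}$ ($Q = \frac{3}{-2 - 338} = \frac{3}{-340} = 3 \left(- \frac{1}{340}\right) = - \frac{3}{340} \approx -0.0088235$)
$N{\left(M \right)} = \frac{2 M}{-22 + M}$
$O{\left(Y,w \right)} = -1 + 2 w$ ($O{\left(Y,w \right)} = \left(-1 + w\right) + w = -1 + 2 w$)
$T{\left(x \right)} = \frac{- \frac{343}{340} + 2 x}{\frac{2}{3} + x}$ ($T{\left(x \right)} = \frac{- \frac{3}{340} + \left(-1 + 2 x\right)}{x + 2 \left(-11\right) \frac{1}{-22 - 11}} = \frac{- \frac{343}{340} + 2 x}{x + 2 \left(-11\right) \frac{1}{-33}} = \frac{- \frac{343}{340} + 2 x}{x + 2 \left(-11\right) \left(- \frac{1}{33}\right)} = \frac{- \frac{343}{340} + 2 x}{x + \frac{2}{3}} = \frac{- \frac{343}{340} + 2 x}{\frac{2}{3} + x}$)
$\frac{I}{T{\left(-2576 \right)}} = \frac{4476156}{\frac{3}{340} \frac{1}{2 + 3 \left(-2576\right)} \left(-343 + 680 \left(-2576\right)\right)} = \frac{4476156}{\frac{3}{340} \frac{1}{2 - 7728} \left(-343 - 1751680\right)} = \frac{4476156}{\frac{3}{340} \frac{1}{-7726} \left(-1752023\right)} = \frac{4476156}{\frac{3}{340} \left(- \frac{1}{7726}\right) \left(-1752023\right)} = \frac{4476156}{\frac{5256069}{2626840}} = 4476156 \cdot \frac{2626840}{5256069} = \frac{3919381875680}{1752023}$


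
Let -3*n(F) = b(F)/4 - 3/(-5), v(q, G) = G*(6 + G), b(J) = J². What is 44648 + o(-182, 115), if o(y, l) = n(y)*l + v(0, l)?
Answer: -776695/3 ≈ -2.5890e+5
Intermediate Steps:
n(F) = -⅕ - F²/12 (n(F) = -(F²/4 - 3/(-5))/3 = -(F²*(¼) - 3*(-⅕))/3 = -(F²/4 + ⅗)/3 = -(⅗ + F²/4)/3 = -⅕ - F²/12)
o(y, l) = l*(6 + l) + l*(-⅕ - y²/12) (o(y, l) = (-⅕ - y²/12)*l + l*(6 + l) = l*(-⅕ - y²/12) + l*(6 + l) = l*(6 + l) + l*(-⅕ - y²/12))
44648 + o(-182, 115) = 44648 + (1/60)*115*(348 - 5*(-182)² + 60*115) = 44648 + (1/60)*115*(348 - 5*33124 + 6900) = 44648 + (1/60)*115*(348 - 165620 + 6900) = 44648 + (1/60)*115*(-158372) = 44648 - 910639/3 = -776695/3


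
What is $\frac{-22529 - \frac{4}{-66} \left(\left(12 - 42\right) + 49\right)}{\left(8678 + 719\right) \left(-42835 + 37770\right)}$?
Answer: $\frac{743419}{1570661565} \approx 0.00047332$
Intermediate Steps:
$\frac{-22529 - \frac{4}{-66} \left(\left(12 - 42\right) + 49\right)}{\left(8678 + 719\right) \left(-42835 + 37770\right)} = \frac{-22529 - 4 \left(- \frac{1}{66}\right) \left(-30 + 49\right)}{9397 \left(-5065\right)} = \frac{-22529 - \left(- \frac{2}{33}\right) 19}{-47595805} = \left(-22529 - - \frac{38}{33}\right) \left(- \frac{1}{47595805}\right) = \left(-22529 + \frac{38}{33}\right) \left(- \frac{1}{47595805}\right) = \left(- \frac{743419}{33}\right) \left(- \frac{1}{47595805}\right) = \frac{743419}{1570661565}$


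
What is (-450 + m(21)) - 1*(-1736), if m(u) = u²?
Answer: 1727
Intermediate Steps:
(-450 + m(21)) - 1*(-1736) = (-450 + 21²) - 1*(-1736) = (-450 + 441) + 1736 = -9 + 1736 = 1727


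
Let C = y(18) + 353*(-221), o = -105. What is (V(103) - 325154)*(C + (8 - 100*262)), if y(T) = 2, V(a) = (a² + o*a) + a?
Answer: 33892755171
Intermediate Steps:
V(a) = a² - 104*a (V(a) = (a² - 105*a) + a = a² - 104*a)
C = -78011 (C = 2 + 353*(-221) = 2 - 78013 = -78011)
(V(103) - 325154)*(C + (8 - 100*262)) = (103*(-104 + 103) - 325154)*(-78011 + (8 - 100*262)) = (103*(-1) - 325154)*(-78011 + (8 - 26200)) = (-103 - 325154)*(-78011 - 26192) = -325257*(-104203) = 33892755171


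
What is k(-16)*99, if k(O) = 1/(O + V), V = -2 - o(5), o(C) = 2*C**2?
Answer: -99/68 ≈ -1.4559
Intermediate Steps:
V = -52 (V = -2 - 2*5**2 = -2 - 2*25 = -2 - 1*50 = -2 - 50 = -52)
k(O) = 1/(-52 + O) (k(O) = 1/(O - 52) = 1/(-52 + O))
k(-16)*99 = 99/(-52 - 16) = 99/(-68) = -1/68*99 = -99/68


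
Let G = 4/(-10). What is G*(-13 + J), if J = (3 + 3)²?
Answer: -46/5 ≈ -9.2000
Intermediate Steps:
J = 36 (J = 6² = 36)
G = -⅖ (G = 4*(-⅒) = -⅖ ≈ -0.40000)
G*(-13 + J) = -2*(-13 + 36)/5 = -⅖*23 = -46/5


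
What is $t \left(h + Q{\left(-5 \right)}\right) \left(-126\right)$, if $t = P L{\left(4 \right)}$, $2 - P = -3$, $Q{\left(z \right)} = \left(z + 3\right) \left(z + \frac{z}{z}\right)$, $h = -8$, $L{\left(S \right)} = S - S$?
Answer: $0$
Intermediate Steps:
$L{\left(S \right)} = 0$
$Q{\left(z \right)} = \left(1 + z\right) \left(3 + z\right)$ ($Q{\left(z \right)} = \left(3 + z\right) \left(z + 1\right) = \left(3 + z\right) \left(1 + z\right) = \left(1 + z\right) \left(3 + z\right)$)
$P = 5$ ($P = 2 - -3 = 2 + 3 = 5$)
$t = 0$ ($t = 5 \cdot 0 = 0$)
$t \left(h + Q{\left(-5 \right)}\right) \left(-126\right) = 0 \left(-8 + \left(3 + \left(-5\right)^{2} + 4 \left(-5\right)\right)\right) \left(-126\right) = 0 \left(-8 + \left(3 + 25 - 20\right)\right) \left(-126\right) = 0 \left(-8 + 8\right) \left(-126\right) = 0 \cdot 0 \left(-126\right) = 0 \left(-126\right) = 0$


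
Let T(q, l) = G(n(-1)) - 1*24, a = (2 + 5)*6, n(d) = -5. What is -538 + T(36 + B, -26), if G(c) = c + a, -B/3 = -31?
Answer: -525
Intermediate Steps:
a = 42 (a = 7*6 = 42)
B = 93 (B = -3*(-31) = 93)
G(c) = 42 + c (G(c) = c + 42 = 42 + c)
T(q, l) = 13 (T(q, l) = (42 - 5) - 1*24 = 37 - 24 = 13)
-538 + T(36 + B, -26) = -538 + 13 = -525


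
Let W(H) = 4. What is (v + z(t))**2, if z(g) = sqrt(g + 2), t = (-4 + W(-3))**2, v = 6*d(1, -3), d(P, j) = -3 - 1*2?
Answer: (30 - sqrt(2))**2 ≈ 817.15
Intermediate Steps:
d(P, j) = -5 (d(P, j) = -3 - 2 = -5)
v = -30 (v = 6*(-5) = -30)
t = 0 (t = (-4 + 4)**2 = 0**2 = 0)
z(g) = sqrt(2 + g)
(v + z(t))**2 = (-30 + sqrt(2 + 0))**2 = (-30 + sqrt(2))**2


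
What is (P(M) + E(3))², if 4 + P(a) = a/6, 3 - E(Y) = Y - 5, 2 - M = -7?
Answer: 25/4 ≈ 6.2500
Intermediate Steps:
M = 9 (M = 2 - 1*(-7) = 2 + 7 = 9)
E(Y) = 8 - Y (E(Y) = 3 - (Y - 5) = 3 - (-5 + Y) = 3 + (5 - Y) = 8 - Y)
P(a) = -4 + a/6
(P(M) + E(3))² = ((-4 + (⅙)*9) + (8 - 1*3))² = ((-4 + 3/2) + (8 - 3))² = (-5/2 + 5)² = (5/2)² = 25/4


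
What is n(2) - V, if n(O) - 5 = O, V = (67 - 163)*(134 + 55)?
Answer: 18151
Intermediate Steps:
V = -18144 (V = -96*189 = -18144)
n(O) = 5 + O
n(2) - V = (5 + 2) - 1*(-18144) = 7 + 18144 = 18151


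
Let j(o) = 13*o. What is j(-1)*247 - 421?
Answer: -3632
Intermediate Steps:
j(-1)*247 - 421 = (13*(-1))*247 - 421 = -13*247 - 421 = -3211 - 421 = -3632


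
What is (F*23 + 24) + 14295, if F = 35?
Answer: 15124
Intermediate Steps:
(F*23 + 24) + 14295 = (35*23 + 24) + 14295 = (805 + 24) + 14295 = 829 + 14295 = 15124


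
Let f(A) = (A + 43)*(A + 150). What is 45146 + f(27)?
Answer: 57536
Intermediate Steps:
f(A) = (43 + A)*(150 + A)
45146 + f(27) = 45146 + (6450 + 27² + 193*27) = 45146 + (6450 + 729 + 5211) = 45146 + 12390 = 57536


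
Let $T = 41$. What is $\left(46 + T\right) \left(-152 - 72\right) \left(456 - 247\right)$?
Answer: $-4072992$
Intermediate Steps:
$\left(46 + T\right) \left(-152 - 72\right) \left(456 - 247\right) = \left(46 + 41\right) \left(-152 - 72\right) \left(456 - 247\right) = 87 \left(-224\right) 209 = \left(-19488\right) 209 = -4072992$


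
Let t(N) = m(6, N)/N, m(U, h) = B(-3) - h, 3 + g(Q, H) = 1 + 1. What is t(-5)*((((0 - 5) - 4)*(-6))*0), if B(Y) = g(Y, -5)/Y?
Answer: 0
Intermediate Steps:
g(Q, H) = -1 (g(Q, H) = -3 + (1 + 1) = -3 + 2 = -1)
B(Y) = -1/Y
m(U, h) = 1/3 - h (m(U, h) = -1/(-3) - h = -1*(-1/3) - h = 1/3 - h)
t(N) = (1/3 - N)/N
t(-5)*((((0 - 5) - 4)*(-6))*0) = ((1/3 - 1*(-5))/(-5))*((((0 - 5) - 4)*(-6))*0) = (-(1/3 + 5)/5)*(((-5 - 4)*(-6))*0) = (-1/5*16/3)*(-9*(-6)*0) = -288*0/5 = -16/15*0 = 0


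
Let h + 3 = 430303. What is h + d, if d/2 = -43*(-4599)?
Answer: 825814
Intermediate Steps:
h = 430300 (h = -3 + 430303 = 430300)
d = 395514 (d = 2*(-43*(-4599)) = 2*197757 = 395514)
h + d = 430300 + 395514 = 825814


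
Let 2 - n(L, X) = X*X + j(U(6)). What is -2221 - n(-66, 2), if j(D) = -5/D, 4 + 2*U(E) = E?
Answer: -2224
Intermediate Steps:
U(E) = -2 + E/2
n(L, X) = 7 - X² (n(L, X) = 2 - (X*X - 5/(-2 + (½)*6)) = 2 - (X² - 5/(-2 + 3)) = 2 - (X² - 5/1) = 2 - (X² - 5*1) = 2 - (X² - 5) = 2 - (-5 + X²) = 2 + (5 - X²) = 7 - X²)
-2221 - n(-66, 2) = -2221 - (7 - 1*2²) = -2221 - (7 - 1*4) = -2221 - (7 - 4) = -2221 - 1*3 = -2221 - 3 = -2224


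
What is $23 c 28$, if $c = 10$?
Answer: $6440$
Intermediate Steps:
$23 c 28 = 23 \cdot 10 \cdot 28 = 230 \cdot 28 = 6440$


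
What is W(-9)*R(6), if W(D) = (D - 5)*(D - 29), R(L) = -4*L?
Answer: -12768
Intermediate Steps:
W(D) = (-29 + D)*(-5 + D) (W(D) = (-5 + D)*(-29 + D) = (-29 + D)*(-5 + D))
W(-9)*R(6) = (145 + (-9)² - 34*(-9))*(-4*6) = (145 + 81 + 306)*(-24) = 532*(-24) = -12768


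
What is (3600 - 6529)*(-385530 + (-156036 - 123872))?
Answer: 1949067902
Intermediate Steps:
(3600 - 6529)*(-385530 + (-156036 - 123872)) = -2929*(-385530 - 279908) = -2929*(-665438) = 1949067902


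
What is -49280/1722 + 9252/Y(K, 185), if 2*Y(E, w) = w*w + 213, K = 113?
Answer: -231412/8241 ≈ -28.081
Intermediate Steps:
Y(E, w) = 213/2 + w²/2 (Y(E, w) = (w*w + 213)/2 = (w² + 213)/2 = (213 + w²)/2 = 213/2 + w²/2)
-49280/1722 + 9252/Y(K, 185) = -49280/1722 + 9252/(213/2 + (½)*185²) = -49280*1/1722 + 9252/(213/2 + (½)*34225) = -3520/123 + 9252/(213/2 + 34225/2) = -3520/123 + 9252/17219 = -3520/123 + 9252*(1/17219) = -3520/123 + 36/67 = -231412/8241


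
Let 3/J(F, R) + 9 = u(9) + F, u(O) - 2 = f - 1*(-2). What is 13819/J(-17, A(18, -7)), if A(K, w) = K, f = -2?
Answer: -110552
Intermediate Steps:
u(O) = 2 (u(O) = 2 + (-2 - 1*(-2)) = 2 + (-2 + 2) = 2 + 0 = 2)
J(F, R) = 3/(-7 + F) (J(F, R) = 3/(-9 + (2 + F)) = 3/(-7 + F))
13819/J(-17, A(18, -7)) = 13819/((3/(-7 - 17))) = 13819/((3/(-24))) = 13819/((3*(-1/24))) = 13819/(-1/8) = 13819*(-8) = -110552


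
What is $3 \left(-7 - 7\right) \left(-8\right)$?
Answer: $336$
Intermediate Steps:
$3 \left(-7 - 7\right) \left(-8\right) = 3 \left(-14\right) \left(-8\right) = \left(-42\right) \left(-8\right) = 336$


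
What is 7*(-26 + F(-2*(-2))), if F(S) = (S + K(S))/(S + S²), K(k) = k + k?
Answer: -889/5 ≈ -177.80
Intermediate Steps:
K(k) = 2*k
F(S) = 3*S/(S + S²) (F(S) = (S + 2*S)/(S + S²) = (3*S)/(S + S²) = 3*S/(S + S²))
7*(-26 + F(-2*(-2))) = 7*(-26 + 3/(1 - 2*(-2))) = 7*(-26 + 3/(1 + 4)) = 7*(-26 + 3/5) = 7*(-26 + 3*(⅕)) = 7*(-26 + ⅗) = 7*(-127/5) = -889/5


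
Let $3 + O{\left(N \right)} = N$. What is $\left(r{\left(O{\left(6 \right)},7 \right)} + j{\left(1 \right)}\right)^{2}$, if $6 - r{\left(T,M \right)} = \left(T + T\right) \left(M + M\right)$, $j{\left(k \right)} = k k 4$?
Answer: $5476$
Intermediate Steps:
$O{\left(N \right)} = -3 + N$
$j{\left(k \right)} = 4 k^{2}$ ($j{\left(k \right)} = k^{2} \cdot 4 = 4 k^{2}$)
$r{\left(T,M \right)} = 6 - 4 M T$ ($r{\left(T,M \right)} = 6 - \left(T + T\right) \left(M + M\right) = 6 - 2 T 2 M = 6 - 4 M T$)
$\left(r{\left(O{\left(6 \right)},7 \right)} + j{\left(1 \right)}\right)^{2} = \left(\left(6 - 28 \left(-3 + 6\right)\right) + 4 \cdot 1^{2}\right)^{2} = \left(\left(6 - 28 \cdot 3\right) + 4 \cdot 1\right)^{2} = \left(\left(6 - 84\right) + 4\right)^{2} = \left(-78 + 4\right)^{2} = \left(-74\right)^{2} = 5476$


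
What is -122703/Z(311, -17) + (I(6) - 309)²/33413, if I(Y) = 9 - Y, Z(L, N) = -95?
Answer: 4108770759/3174235 ≈ 1294.4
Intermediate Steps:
-122703/Z(311, -17) + (I(6) - 309)²/33413 = -122703/(-95) + ((9 - 1*6) - 309)²/33413 = -122703*(-1/95) + ((9 - 6) - 309)²*(1/33413) = 122703/95 + (3 - 309)²*(1/33413) = 122703/95 + (-306)²*(1/33413) = 122703/95 + 93636*(1/33413) = 122703/95 + 93636/33413 = 4108770759/3174235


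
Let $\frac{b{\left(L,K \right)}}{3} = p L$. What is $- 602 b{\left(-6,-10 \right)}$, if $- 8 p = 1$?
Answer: $- \frac{2709}{2} \approx -1354.5$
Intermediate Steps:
$p = - \frac{1}{8}$ ($p = \left(- \frac{1}{8}\right) 1 = - \frac{1}{8} \approx -0.125$)
$b{\left(L,K \right)} = - \frac{3 L}{8}$ ($b{\left(L,K \right)} = 3 \left(- \frac{L}{8}\right) = - \frac{3 L}{8}$)
$- 602 b{\left(-6,-10 \right)} = - 602 \left(\left(- \frac{3}{8}\right) \left(-6\right)\right) = \left(-602\right) \frac{9}{4} = - \frac{2709}{2}$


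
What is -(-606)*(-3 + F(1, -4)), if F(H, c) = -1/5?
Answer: -9696/5 ≈ -1939.2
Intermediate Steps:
F(H, c) = -1/5 (F(H, c) = -1*1/5 = -1/5)
-(-606)*(-3 + F(1, -4)) = -(-606)*(-3 - 1/5) = -(-606)*(-16)/5 = -101*96/5 = -9696/5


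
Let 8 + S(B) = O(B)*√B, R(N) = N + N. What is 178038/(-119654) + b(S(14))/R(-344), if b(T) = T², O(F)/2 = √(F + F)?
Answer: -9930171/2572561 + 28*√2/43 ≈ -2.9392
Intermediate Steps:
O(F) = 2*√2*√F (O(F) = 2*√(F + F) = 2*√(2*F) = 2*(√2*√F) = 2*√2*√F)
R(N) = 2*N
S(B) = -8 + 2*B*√2 (S(B) = -8 + (2*√2*√B)*√B = -8 + 2*B*√2)
178038/(-119654) + b(S(14))/R(-344) = 178038/(-119654) + (-8 + 2*14*√2)²/((2*(-344))) = 178038*(-1/119654) + (-8 + 28*√2)²/(-688) = -89019/59827 + (-8 + 28*√2)²*(-1/688) = -89019/59827 - (-8 + 28*√2)²/688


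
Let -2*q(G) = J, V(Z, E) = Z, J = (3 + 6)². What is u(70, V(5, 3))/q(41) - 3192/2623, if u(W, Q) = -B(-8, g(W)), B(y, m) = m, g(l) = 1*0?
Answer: -3192/2623 ≈ -1.2169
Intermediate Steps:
g(l) = 0
J = 81 (J = 9² = 81)
q(G) = -81/2 (q(G) = -½*81 = -81/2)
u(W, Q) = 0 (u(W, Q) = -1*0 = 0)
u(70, V(5, 3))/q(41) - 3192/2623 = 0/(-81/2) - 3192/2623 = 0*(-2/81) - 3192*1/2623 = 0 - 3192/2623 = -3192/2623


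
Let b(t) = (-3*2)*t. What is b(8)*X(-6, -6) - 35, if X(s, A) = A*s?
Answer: -1763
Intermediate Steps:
b(t) = -6*t
b(8)*X(-6, -6) - 35 = (-6*8)*(-6*(-6)) - 35 = -48*36 - 35 = -1728 - 35 = -1763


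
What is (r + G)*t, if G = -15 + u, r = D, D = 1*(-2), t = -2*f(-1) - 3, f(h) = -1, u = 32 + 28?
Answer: -43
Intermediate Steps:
u = 60
t = -1 (t = -2*(-1) - 3 = 2 - 3 = -1)
D = -2
r = -2
G = 45 (G = -15 + 60 = 45)
(r + G)*t = (-2 + 45)*(-1) = 43*(-1) = -43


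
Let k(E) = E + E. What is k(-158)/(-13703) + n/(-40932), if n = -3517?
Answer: 61127963/560891196 ≈ 0.10898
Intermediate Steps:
k(E) = 2*E
k(-158)/(-13703) + n/(-40932) = (2*(-158))/(-13703) - 3517/(-40932) = -316*(-1/13703) - 3517*(-1/40932) = 316/13703 + 3517/40932 = 61127963/560891196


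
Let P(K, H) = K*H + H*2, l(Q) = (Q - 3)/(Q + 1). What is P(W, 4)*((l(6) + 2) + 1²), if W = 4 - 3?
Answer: 288/7 ≈ 41.143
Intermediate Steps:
l(Q) = (-3 + Q)/(1 + Q)
W = 1
P(K, H) = 2*H + H*K (P(K, H) = H*K + 2*H = 2*H + H*K)
P(W, 4)*((l(6) + 2) + 1²) = (4*(2 + 1))*(((-3 + 6)/(1 + 6) + 2) + 1²) = (4*3)*((3/7 + 2) + 1) = 12*(((⅐)*3 + 2) + 1) = 12*((3/7 + 2) + 1) = 12*(17/7 + 1) = 12*(24/7) = 288/7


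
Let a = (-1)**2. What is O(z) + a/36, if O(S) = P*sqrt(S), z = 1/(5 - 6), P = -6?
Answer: 1/36 - 6*I ≈ 0.027778 - 6.0*I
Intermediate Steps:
a = 1
z = -1 (z = 1/(-1) = -1)
O(S) = -6*sqrt(S)
O(z) + a/36 = -6*I + 1/36 = 1/36 - 6*I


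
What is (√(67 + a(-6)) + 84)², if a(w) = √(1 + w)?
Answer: (84 + √(67 + I*√5))² ≈ 8498.3 + 25.18*I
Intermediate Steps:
(√(67 + a(-6)) + 84)² = (√(67 + √(1 - 6)) + 84)² = (√(67 + √(-5)) + 84)² = (√(67 + I*√5) + 84)² = (84 + √(67 + I*√5))²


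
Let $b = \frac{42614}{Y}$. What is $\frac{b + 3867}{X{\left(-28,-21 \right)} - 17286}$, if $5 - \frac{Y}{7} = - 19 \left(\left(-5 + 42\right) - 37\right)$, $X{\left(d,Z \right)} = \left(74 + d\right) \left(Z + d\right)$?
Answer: $- \frac{177959}{683900} \approx -0.26021$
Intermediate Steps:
$Y = 35$ ($Y = 35 - 7 \left(- 19 \left(\left(-5 + 42\right) - 37\right)\right) = 35 - 7 \left(- 19 \left(37 - 37\right)\right) = 35 - 7 \left(\left(-19\right) 0\right) = 35 - 0 = 35 + 0 = 35$)
$b = \frac{42614}{35} \approx 1217.5$
$\frac{b + 3867}{X{\left(-28,-21 \right)} - 17286} = \frac{\frac{42614}{35} + 3867}{\left(\left(-28\right)^{2} + 74 \left(-21\right) + 74 \left(-28\right) - -588\right) - 17286} = \frac{177959}{35 \left(\left(784 - 1554 - 2072 + 588\right) - 17286\right)} = \frac{177959}{35 \left(-2254 - 17286\right)} = \frac{177959}{35 \left(-19540\right)} = \frac{177959}{35} \left(- \frac{1}{19540}\right) = - \frac{177959}{683900}$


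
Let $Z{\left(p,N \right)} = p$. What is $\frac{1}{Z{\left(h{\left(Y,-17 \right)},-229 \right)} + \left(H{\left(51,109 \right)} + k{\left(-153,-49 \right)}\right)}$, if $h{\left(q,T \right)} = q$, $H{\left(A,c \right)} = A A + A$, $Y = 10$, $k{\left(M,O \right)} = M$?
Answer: $\frac{1}{2509} \approx 0.00039857$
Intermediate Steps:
$H{\left(A,c \right)} = A + A^{2}$ ($H{\left(A,c \right)} = A^{2} + A = A + A^{2}$)
$\frac{1}{Z{\left(h{\left(Y,-17 \right)},-229 \right)} + \left(H{\left(51,109 \right)} + k{\left(-153,-49 \right)}\right)} = \frac{1}{10 - \left(153 - 51 \left(1 + 51\right)\right)} = \frac{1}{10 + \left(51 \cdot 52 - 153\right)} = \frac{1}{10 + \left(2652 - 153\right)} = \frac{1}{10 + 2499} = \frac{1}{2509}$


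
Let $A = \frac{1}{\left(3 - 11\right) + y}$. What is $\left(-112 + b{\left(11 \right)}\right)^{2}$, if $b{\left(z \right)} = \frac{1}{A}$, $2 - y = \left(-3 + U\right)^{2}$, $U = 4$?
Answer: $14161$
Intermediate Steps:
$y = 1$ ($y = 2 - \left(-3 + 4\right)^{2} = 2 - 1^{2} = 2 - 1 = 1$)
$A = - \frac{1}{7}$ ($A = \frac{1}{\left(3 - 11\right) + 1} = \frac{1}{-8 + 1} = \frac{1}{-7} = - \frac{1}{7} \approx -0.14286$)
$b{\left(z \right)} = -7$ ($b{\left(z \right)} = \frac{1}{- \frac{1}{7}} = -7$)
$\left(-112 + b{\left(11 \right)}\right)^{2} = \left(-112 - 7\right)^{2} = \left(-119\right)^{2} = 14161$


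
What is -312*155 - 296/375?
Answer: -18135296/375 ≈ -48361.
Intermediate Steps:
-312*155 - 296/375 = -48360 - 296*1/375 = -48360 - 296/375 = -18135296/375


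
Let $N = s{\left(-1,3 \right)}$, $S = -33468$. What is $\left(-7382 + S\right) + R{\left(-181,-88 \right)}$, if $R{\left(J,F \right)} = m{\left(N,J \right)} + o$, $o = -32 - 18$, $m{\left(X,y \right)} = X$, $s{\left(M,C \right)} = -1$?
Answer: $-40901$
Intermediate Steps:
$N = -1$
$o = -50$
$R{\left(J,F \right)} = -51$ ($R{\left(J,F \right)} = -1 - 50 = -51$)
$\left(-7382 + S\right) + R{\left(-181,-88 \right)} = \left(-7382 - 33468\right) - 51 = -40850 - 51 = -40901$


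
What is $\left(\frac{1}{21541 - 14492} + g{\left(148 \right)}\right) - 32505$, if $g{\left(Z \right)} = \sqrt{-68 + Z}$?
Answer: $- \frac{229127744}{7049} + 4 \sqrt{5} \approx -32496.0$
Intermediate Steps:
$\left(\frac{1}{21541 - 14492} + g{\left(148 \right)}\right) - 32505 = \left(\frac{1}{21541 - 14492} + \sqrt{-68 + 148}\right) - 32505 = \left(\frac{1}{7049} + \sqrt{80}\right) - 32505 = \left(\frac{1}{7049} + 4 \sqrt{5}\right) - 32505 = - \frac{229127744}{7049} + 4 \sqrt{5}$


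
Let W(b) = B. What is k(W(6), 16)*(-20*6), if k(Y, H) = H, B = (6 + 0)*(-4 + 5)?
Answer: -1920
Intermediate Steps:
B = 6 (B = 6*1 = 6)
W(b) = 6
k(W(6), 16)*(-20*6) = 16*(-20*6) = 16*(-120) = -1920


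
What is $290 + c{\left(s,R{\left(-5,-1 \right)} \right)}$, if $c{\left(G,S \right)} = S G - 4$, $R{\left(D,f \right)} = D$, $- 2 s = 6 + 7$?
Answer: $\frac{637}{2} \approx 318.5$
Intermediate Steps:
$s = - \frac{13}{2}$ ($s = - \frac{6 + 7}{2} = \left(- \frac{1}{2}\right) 13 = - \frac{13}{2} \approx -6.5$)
$c{\left(G,S \right)} = -4 + G S$ ($c{\left(G,S \right)} = G S - 4 = -4 + G S$)
$290 + c{\left(s,R{\left(-5,-1 \right)} \right)} = 290 - - \frac{57}{2} = 290 + \left(-4 + \frac{65}{2}\right) = 290 + \frac{57}{2} = \frac{637}{2}$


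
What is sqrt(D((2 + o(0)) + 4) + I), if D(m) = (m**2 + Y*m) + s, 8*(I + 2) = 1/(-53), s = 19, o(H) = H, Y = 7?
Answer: sqrt(4269574)/212 ≈ 9.7467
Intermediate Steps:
I = -849/424 (I = -2 + (1/8)/(-53) = -2 + (1/8)*(-1/53) = -2 - 1/424 = -849/424 ≈ -2.0024)
D(m) = 19 + m**2 + 7*m (D(m) = (m**2 + 7*m) + 19 = 19 + m**2 + 7*m)
sqrt(D((2 + o(0)) + 4) + I) = sqrt((19 + ((2 + 0) + 4)**2 + 7*((2 + 0) + 4)) - 849/424) = sqrt((19 + (2 + 4)**2 + 7*(2 + 4)) - 849/424) = sqrt((19 + 6**2 + 7*6) - 849/424) = sqrt((19 + 36 + 42) - 849/424) = sqrt(97 - 849/424) = sqrt(40279/424) = sqrt(4269574)/212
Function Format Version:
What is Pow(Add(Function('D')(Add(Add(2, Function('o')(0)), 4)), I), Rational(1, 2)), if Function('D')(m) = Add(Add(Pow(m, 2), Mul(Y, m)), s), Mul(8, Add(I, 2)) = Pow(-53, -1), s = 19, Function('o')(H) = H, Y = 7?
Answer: Mul(Rational(1, 212), Pow(4269574, Rational(1, 2))) ≈ 9.7467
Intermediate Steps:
I = Rational(-849, 424) (I = Add(-2, Mul(Rational(1, 8), Pow(-53, -1))) = Add(-2, Mul(Rational(1, 8), Rational(-1, 53))) = Add(-2, Rational(-1, 424)) = Rational(-849, 424) ≈ -2.0024)
Function('D')(m) = Add(19, Pow(m, 2), Mul(7, m)) (Function('D')(m) = Add(Add(Pow(m, 2), Mul(7, m)), 19) = Add(19, Pow(m, 2), Mul(7, m)))
Pow(Add(Function('D')(Add(Add(2, Function('o')(0)), 4)), I), Rational(1, 2)) = Pow(Add(Add(19, Pow(Add(Add(2, 0), 4), 2), Mul(7, Add(Add(2, 0), 4))), Rational(-849, 424)), Rational(1, 2)) = Pow(Add(Add(19, Pow(Add(2, 4), 2), Mul(7, Add(2, 4))), Rational(-849, 424)), Rational(1, 2)) = Pow(Add(Add(19, Pow(6, 2), Mul(7, 6)), Rational(-849, 424)), Rational(1, 2)) = Pow(Add(Add(19, 36, 42), Rational(-849, 424)), Rational(1, 2)) = Pow(Add(97, Rational(-849, 424)), Rational(1, 2)) = Pow(Rational(40279, 424), Rational(1, 2)) = Mul(Rational(1, 212), Pow(4269574, Rational(1, 2)))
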